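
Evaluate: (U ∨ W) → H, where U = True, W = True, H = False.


U = True, W = True, H = False
Step 1: U ∨ W = True OR True = True
Step 2: (True) → H: false only when antecedent=True and H=False.
Result: False

False


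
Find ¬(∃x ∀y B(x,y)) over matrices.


Original: ∃x ∀y B(x,y)
Rule: ¬∀→∃, ¬∃→∀, negate predicate.
Negation: ∀x ∃y ¬B(x,y)

∀x ∃y ¬B(x,y)


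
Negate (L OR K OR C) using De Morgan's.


De Morgan's law: ¬(P ∨ Q ∨ R) ≡ ¬P ∧ ¬Q ∧ ¬R
¬(L ∨ K ∨ C) = ¬L ∧ ¬K ∧ ¬C

¬L ∧ ¬K ∧ ¬C


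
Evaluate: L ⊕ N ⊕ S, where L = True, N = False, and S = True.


L = True, N = False, S = True
Step 1: L ⊕ N = True XOR False = True
Step 2: True ⊕ S = True XOR True = False
XOR is true when an odd number of operands are true.

False


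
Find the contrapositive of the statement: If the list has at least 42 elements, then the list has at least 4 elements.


Original: If the list has at least 42 elements, then the list has at least 4 elements
Contrapositive: If ¬Q, then ¬P
Negate Q: not (the list has at least 4 elements)
Negate P: not (the list has at least 42 elements)

If not (the list has at least 4 elements), then not (the list has at least 42 elements).


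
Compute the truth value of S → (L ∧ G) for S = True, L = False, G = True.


S = True, L = False, G = True
Step 1: L ∧ G = False AND True = False
Step 2: S → (False): false only when S=True and consequent=False.
Result: False

False


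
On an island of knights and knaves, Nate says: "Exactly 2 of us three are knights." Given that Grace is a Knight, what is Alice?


Nate claims exactly 2 knights among Nate, Grace, Alice.
Given: Grace is a Knight.

Case 1: Nate is a Knight (tells truth)
  Then exactly 2 of the three are knights.
  Counting Nate, Grace: 2 knight(s) so far. Need 0 more → Alice = Knave.
Case 2: Nate is a Knave (lies)
  Then the count is NOT 2.
  If Alice = Knight, count = 2 = 2 → claim would be true, contradicts lie.
  If Alice = Knave, count = 1 ≠ 2 → lie confirmed ✓

Alice is a Knave.

Knave


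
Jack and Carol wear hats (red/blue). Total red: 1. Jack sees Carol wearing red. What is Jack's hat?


Total red = 1, Carol = red
Red accounted for: 1
Remaining for Jack: 0
Jack's hat is blue.

blue


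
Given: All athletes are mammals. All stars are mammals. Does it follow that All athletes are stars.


Premise 1: All athletes are mammals.
Premise 2: All stars are mammals.
Conclusion: All athletes are stars.
Fallacy: undistributed middle. mammals is predicate in both.
Counterexample: athletes and stars could be disjoint subsets of mammals.

Invalid


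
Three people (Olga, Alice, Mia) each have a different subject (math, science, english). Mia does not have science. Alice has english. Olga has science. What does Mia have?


From clues:
  Alice → english
  Olga → science
By elimination, Mia gets the remaining.

math


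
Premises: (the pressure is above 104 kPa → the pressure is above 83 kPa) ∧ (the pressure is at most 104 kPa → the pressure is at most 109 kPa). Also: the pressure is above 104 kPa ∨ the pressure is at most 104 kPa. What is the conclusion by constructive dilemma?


Constructive dilemma: (P → Q) ∧ (R → S), P ∨ R ⊢ Q ∨ S
Premise 1: the pressure is above 104 kPa → the pressure is above 83 kPa
Premise 2: the pressure is at most 104 kPa → the pressure is at most 109 kPa
Premise 3: the pressure is above 104 kPa ∨ the pressure is at most 104 kPa
Case 1: Assuming the pressure is above 104 kPa, then by Premise 1, the pressure is above 83 kPa.
Case 2: Assuming the pressure is at most 104 kPa, then by Premise 2, the pressure is at most 109 kPa.
Since one of the pressure is above 104 kPa or the pressure is at most 104 kPa must hold, we get the pressure is above 83 kPa or the pressure is at most 109 kPa.

The pressure is above 83 kPa or the pressure is at most 109 kPa.


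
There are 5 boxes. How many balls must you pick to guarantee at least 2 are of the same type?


Pigeonhole: to guarantee k in one of n categories, need (k-1)×n + 1.
k = 2, n = 5
Minimum = (2-1) × 5 + 1 = 1 × 5 + 1

6


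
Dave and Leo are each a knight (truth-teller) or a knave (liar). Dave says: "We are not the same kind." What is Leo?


Dave says: "We are not the same kind."
Case 1: Dave is a Knight (truth-teller)
  Statement is true → they ARE different → Leo is a Knave
Case 2: Dave is a Knave (liar)
  Statement is false → they are NOT different → Leo is a Knave
In both cases, Leo is a Knave.

Knave


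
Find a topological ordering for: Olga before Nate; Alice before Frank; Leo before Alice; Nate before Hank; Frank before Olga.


Constraints: Olga before Nate; Alice before Frank; Leo before Alice; Nate before Hank; Frank before Olga
Method: repeatedly schedule the remaining task that has no remaining task required before it.
  Step 1: remaining {Leo, Hank, Nate, Alice, Frank, Olga}; every task except Leo still has a predecessor pending → schedule Leo.
  Step 2: remaining {Hank, Nate, Alice, Frank, Olga}; every task except Alice still has a predecessor pending → schedule Alice.
  Step 3: remaining {Hank, Nate, Frank, Olga}; every task except Frank still has a predecessor pending → schedule Frank.
  Step 4: remaining {Hank, Nate, Olga}; every task except Olga still has a predecessor pending → schedule Olga.
  Step 5: remaining {Hank, Nate}; every task except Nate still has a predecessor pending → schedule Nate.
  Step 6: only Hank remains → schedule Hank.
Resulting order:

Leo → Alice → Frank → Olga → Nate → Hank


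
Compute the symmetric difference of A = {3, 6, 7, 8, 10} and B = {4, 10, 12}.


A = {3, 6, 7, 8, 10}
B = {4, 10, 12}
Operation: symmetric difference
In A only: [3, 6, 7, 8], in B only: [4, 12]

{3, 4, 6, 7, 8, 12}


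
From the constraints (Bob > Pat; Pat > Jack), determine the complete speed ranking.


Constraints: Bob > Pat; Pat > Jack
Method: at each step, the next-highest is the one remaining person who never appears on the smaller side of a constraint between remaining people.
  Step 1: remaining {Bob, Jack, Pat}; on the smaller side: {Jack, Pat} → Bob is next (Bob > Pat).
  Step 2: remaining {Jack, Pat}; on the smaller side: {Jack} → Pat is next (Pat > Jack).
  Step 3: only Jack remains → lowest.
Final ranking (highest to lowest):

Bob > Pat > Jack


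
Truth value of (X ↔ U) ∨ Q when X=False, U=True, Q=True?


X = False, U = True, Q = True
Expression: (X ↔ U) ∨ Q
Step 1: X ↔ U = (False iff True) (true when values match) = False
Step 2: (False) ∨ Q = False OR True = True

True


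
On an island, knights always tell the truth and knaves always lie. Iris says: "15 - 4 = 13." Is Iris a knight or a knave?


Statement: "15 - 4 = 13."
Actual: 15 - 4 = 11
Claimed: 13
Statement is FALSE → Iris lies → Knave

Knave


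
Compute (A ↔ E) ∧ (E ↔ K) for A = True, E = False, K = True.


A = True, E = False, K = True
Step 1: A ↔ E is true when A and E have the same value. Result: False
Step 2: E ↔ K is true when E and K have the same value. Result: False
Step 3: False ∧ False = False

False


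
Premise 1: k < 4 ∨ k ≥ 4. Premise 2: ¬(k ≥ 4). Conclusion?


Disjunctive syllogism: P ∨ Q, ¬P ⊢ Q
Disjunction: k < 4 ∨ k ≥ 4
We know it is not the case that k ≥ 4.
By disjunctive syllogism, the other disjunct must be true.

k < 4


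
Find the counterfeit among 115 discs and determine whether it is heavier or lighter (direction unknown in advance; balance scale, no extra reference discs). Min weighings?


Let n = 115. 230 possibilities (n discs × lighter/heavier); each weighing has 3 outcomes.
Bound for k weighings: say the first weighing puts j discs on each pan. If it tips, the 2j weighed discs remain suspects (each with a known direction) and k-1 weighings give 3^(k-1) outcomes; 3^(k-1) is odd, so 2j ≤ 3^(k-1) - 1. If it balances, the n - 2j unweighed discs remain with direction unknown: 2(n - 2j) ≤ 3^(k-1) - 1 by the same parity argument. Adding, n ≤ (3^(k-1) - 1) + (3^(k-1) - 1)/2 = (3^k - 3)/2, and the classical three-group strategy achieves this (3 discs in 2 weighings, 12 in 3, 39 in 4, 120 in 5).
So we need the smallest k with (3^k - 3)/2 ≥ 115.
k = 4: (3^4 - 3)/2 = 39 < 115 ✗
k = 5: (3^5 - 3)/2 = 120 ≥ 115 ✓

5


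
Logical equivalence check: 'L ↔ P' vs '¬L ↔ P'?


Expression 1: L ↔ P
Expression 2: ¬L ↔ P
Truth table (L P | Expr1 Expr2):
  T T |   T     F   ← differ
  T F |   F     T   ← differ
  F T |   F     T   ← differ
  F F |   T     F   ← differ
Counterexample: L=T, P=T gives Expr1 = T but Expr2 = F, so the expressions are NOT logically equivalent.

No


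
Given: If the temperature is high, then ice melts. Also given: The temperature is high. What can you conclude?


Modus ponens: P → Q, P ⊢ Q
P: the temperature is high
Q: ice melts
We have P → Q and P is true.
By modus ponens, Q must be true.

Ice melts


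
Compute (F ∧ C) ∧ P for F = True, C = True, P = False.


F = True, C = True, P = False
Step 1: F ∧ C = True AND True = True
Step 2: True ∧ P = True AND False = False
AND is true only when ALL operands are true.

False


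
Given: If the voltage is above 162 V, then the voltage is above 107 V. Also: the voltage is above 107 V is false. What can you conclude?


Modus tollens: P → Q, ¬Q ⊢ ¬P
P: the voltage is above 162 V
Q: the voltage is above 107 V
We have P → Q and Q is false.
By modus tollens, P must be false.

It is not the case that the voltage is above 162 V


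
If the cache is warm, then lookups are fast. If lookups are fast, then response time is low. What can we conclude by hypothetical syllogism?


Hypothetical syllogism: P → Q, Q → R ⊢ P → R
Premise 1: the cache is warm → lookups are fast
Premise 2: lookups are fast → response time is low
Chain the implications: the middle term (lookups are fast) links the two.
Conclusion: If the cache is warm, then response time is low.

If the cache is warm, then response time is low.


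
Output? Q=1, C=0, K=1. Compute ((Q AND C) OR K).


Q AND C = 1&0 = 0
0 OR 1 = 1

1


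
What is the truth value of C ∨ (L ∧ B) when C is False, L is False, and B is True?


C = False, L = False, B = True
Step 1: L ∧ B = False AND True = False
Step 2: C ∨ False = False OR False = False
AND evaluated first (higher precedence); then OR applied.

False


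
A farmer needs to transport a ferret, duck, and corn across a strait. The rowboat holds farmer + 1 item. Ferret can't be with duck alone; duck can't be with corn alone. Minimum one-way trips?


1. farmer+duck → 2. farmer ← 3. farmer+ferret → 4. farmer+duck ← 5. farmer+corn → 6. farmer ← 7. farmer+duck →
Minimum trips = 7

7


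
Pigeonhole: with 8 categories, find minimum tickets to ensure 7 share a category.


Pigeonhole: to guarantee k in one of n categories, need (k-1)×n + 1.
k = 7, n = 8
Minimum = (7-1) × 8 + 1 = 6 × 8 + 1

49


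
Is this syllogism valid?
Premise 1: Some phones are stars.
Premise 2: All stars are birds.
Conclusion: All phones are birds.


Premise 1: Some phones are stars.
Premise 2: All stars are birds.
Conclusion: All phones are birds.
Fallacy: illicit minor. The minor term (phones) is distributed in the conclusion ('All phones ...') but undistributed in its premise ('Some phones are stars' doesn't cover all phones).
Only 'Some phones are birds' follows, not 'All'.

Invalid


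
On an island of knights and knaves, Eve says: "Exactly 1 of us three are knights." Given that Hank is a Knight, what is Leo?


Eve claims exactly 1 knights among Eve, Hank, Leo.
Given: Hank is a Knight.

Case 1: Eve is a Knight (tells truth)
  Then exactly 1 of the three are knights.
  Counting Eve, Hank: 2 knight(s) so far. Need -1 more → impossible.
Case 2: Eve is a Knave (lies)
  Then the count is NOT 1.
  If Leo = Knave, count = 1 = 1 → claim would be true, contradicts lie.
  If Leo = Knight, count = 2 ≠ 1 → lie confirmed ✓

Leo is a Knight.

Knight


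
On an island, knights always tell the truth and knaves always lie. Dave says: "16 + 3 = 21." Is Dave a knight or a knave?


Statement: "16 + 3 = 21."
Actual: 16 + 3 = 19
Claimed: 21
Statement is FALSE → Dave lies → Knave

Knave


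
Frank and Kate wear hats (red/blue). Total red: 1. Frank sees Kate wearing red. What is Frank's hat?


Total red = 1, Kate = red
Red accounted for: 1
Remaining for Frank: 0
Frank's hat is blue.

blue


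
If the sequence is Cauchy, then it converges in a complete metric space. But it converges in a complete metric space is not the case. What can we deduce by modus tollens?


Modus tollens: P → Q, ¬Q ⊢ ¬P
P: the sequence is Cauchy
Q: it converges in a complete metric space
We have P → Q and Q is false.
By modus tollens, P must be false.

It is not the case that the sequence is Cauchy


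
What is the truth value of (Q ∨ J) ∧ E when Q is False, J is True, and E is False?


Q = False, J = True, E = False
Step 1: Q ∨ J = False OR True = True
Step 2: True ∧ E = True AND False = False
OR is true when at least one operand is true; AND requires both.

False


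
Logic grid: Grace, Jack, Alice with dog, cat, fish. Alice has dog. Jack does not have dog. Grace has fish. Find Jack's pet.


From clues:
  Alice → dog
  Grace → fish
By elimination, Jack gets the remaining.

cat


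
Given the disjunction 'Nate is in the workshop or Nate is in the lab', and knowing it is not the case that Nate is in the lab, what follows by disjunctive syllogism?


Disjunctive syllogism: P ∨ Q, ¬P ⊢ Q
Disjunction: Nate is in the workshop ∨ Nate is in the lab
We know it is not the case that Nate is in the lab.
By disjunctive syllogism, the other disjunct must be true.

Nate is in the workshop


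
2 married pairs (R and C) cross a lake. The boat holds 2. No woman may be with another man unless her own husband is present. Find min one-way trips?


Label couples R and C.
1. WR+WC → (far: WR,WC; near: HR,HC)
2. WR ←   (far: WC; near: HR,HC,WR)
3. HR+HC → (far: HR,HC,WC; near: WR)
4. HR ←   (far: HC,WC; near: HR,WR)  — HR returns, since WR is alone on near bank
5. HR+WR → (far: all four; near: empty)
Every state respects the constraint.
Minimum trips = 5

5


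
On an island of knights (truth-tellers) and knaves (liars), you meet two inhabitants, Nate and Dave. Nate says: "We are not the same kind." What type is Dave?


Nate says: "We are not the same kind."
Case 1: Nate is a Knight (truth-teller)
  Statement is true → they ARE different → Dave is a Knave
Case 2: Nate is a Knave (liar)
  Statement is false → they are NOT different → Dave is a Knave
In both cases, Dave is a Knave.

Knave


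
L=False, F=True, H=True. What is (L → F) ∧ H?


L = False, F = True, H = True
Expression: (L → F) ∧ H
Step 1: L → F = False → True (false only if L=True, F=False) = True
Step 2: (True) ∧ H = True AND True = True

True


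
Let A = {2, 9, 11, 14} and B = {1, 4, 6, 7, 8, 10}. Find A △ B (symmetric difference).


A = {2, 9, 11, 14}
B = {1, 4, 6, 7, 8, 10}
Operation: symmetric difference
In A only: [2, 9, 11, 14], in B only: [1, 4, 6, 7, 8, 10]

{1, 2, 4, 6, 7, 8, 9, 10, 11, 14}


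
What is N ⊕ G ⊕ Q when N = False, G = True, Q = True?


N = False, G = True, Q = True
Step 1: N ⊕ G = False XOR True = True
Step 2: True ⊕ Q = True XOR True = False
XOR is true when an odd number of operands are true.

False


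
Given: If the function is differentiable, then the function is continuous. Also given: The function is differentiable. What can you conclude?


Modus ponens: P → Q, P ⊢ Q
P: the function is differentiable
Q: the function is continuous
We have P → Q and P is true.
By modus ponens, Q must be true.

The function is continuous


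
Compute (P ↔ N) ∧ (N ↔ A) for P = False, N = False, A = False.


P = False, N = False, A = False
Step 1: P ↔ N is true when P and N have the same value. Result: True
Step 2: N ↔ A is true when N and A have the same value. Result: True
Step 3: True ∧ True = True

True


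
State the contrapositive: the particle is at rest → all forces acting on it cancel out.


Original: If the particle is at rest, then all forces acting on it cancel out
Contrapositive: If ¬Q, then ¬P
Negate Q: not (all forces acting on it cancel out)
Negate P: not (the particle is at rest)

If not (all forces acting on it cancel out), then not (the particle is at rest).


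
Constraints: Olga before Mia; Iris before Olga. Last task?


Constraints: Olga before Mia; Iris before Olga
The last task can have nothing scheduled after it, so it must never appear on the left of a 'before'.
Tasks appearing before some other task: Olga, Iris.
The only task not in that list is Mia → it is last.

Mia


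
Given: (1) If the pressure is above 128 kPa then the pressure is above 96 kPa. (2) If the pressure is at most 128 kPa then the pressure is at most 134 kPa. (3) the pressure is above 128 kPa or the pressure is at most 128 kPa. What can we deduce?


Constructive dilemma: (P → Q) ∧ (R → S), P ∨ R ⊢ Q ∨ S
Premise 1: the pressure is above 128 kPa → the pressure is above 96 kPa
Premise 2: the pressure is at most 128 kPa → the pressure is at most 134 kPa
Premise 3: the pressure is above 128 kPa ∨ the pressure is at most 128 kPa
Case 1: Assuming the pressure is above 128 kPa, then by Premise 1, the pressure is above 96 kPa.
Case 2: Assuming the pressure is at most 128 kPa, then by Premise 2, the pressure is at most 134 kPa.
Since one of the pressure is above 128 kPa or the pressure is at most 128 kPa must hold, we get the pressure is above 96 kPa or the pressure is at most 134 kPa.

The pressure is above 96 kPa or the pressure is at most 134 kPa.


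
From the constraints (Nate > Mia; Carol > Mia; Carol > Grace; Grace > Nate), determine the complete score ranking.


Constraints: Nate > Mia; Carol > Mia; Carol > Grace; Grace > Nate
Method: at each step, the next-highest is the one remaining person who never appears on the smaller side of a constraint between remaining people.
  Step 1: remaining {Mia, Nate, Carol, Grace}; on the smaller side: {Mia, Nate, Grace} → Carol is next (Carol > Mia; Carol > Grace).
  Step 2: remaining {Mia, Nate, Grace}; on the smaller side: {Mia, Nate} → Grace is next (Grace > Nate).
  Step 3: remaining {Mia, Nate}; on the smaller side: {Mia} → Nate is next (Nate > Mia).
  Step 4: only Mia remains → lowest.
Final ranking (highest to lowest):

Carol > Grace > Nate > Mia


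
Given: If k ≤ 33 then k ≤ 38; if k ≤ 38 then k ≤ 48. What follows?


Hypothetical syllogism: P → Q, Q → R ⊢ P → R
Premise 1: k ≤ 33 → k ≤ 38
Premise 2: k ≤ 38 → k ≤ 48
Chain the implications: the middle term (k ≤ 38) links the two.
Conclusion: If k ≤ 33, then k ≤ 48.

If k ≤ 33, then k ≤ 48.


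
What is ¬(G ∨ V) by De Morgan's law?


De Morgan's law: ¬(P ∨ Q) ≡ ¬P ∧ ¬Q
¬(G ∨ V) = ¬G ∧ ¬V

¬G ∧ ¬V


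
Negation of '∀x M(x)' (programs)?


Original: ∀x M(x)
Rule: ¬∀→∃, ¬∃→∀, negate predicate.
Negation: ∃x ¬M(x)

∃x ¬M(x)


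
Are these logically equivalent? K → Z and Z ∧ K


Expression 1: K → Z
Expression 2: Z ∧ K
Truth table (K Z | Expr1 Expr2):
  T T |   T     T
  T F |   F     F
  F T |   T     F   ← differ
  F F |   T     F   ← differ
Counterexample: K=F, Z=T gives Expr1 = T but Expr2 = F, so the expressions are NOT logically equivalent.

No


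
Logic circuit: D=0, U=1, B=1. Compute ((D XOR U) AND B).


D XOR U = 0^1 = 1
1 AND 1 = 1

1


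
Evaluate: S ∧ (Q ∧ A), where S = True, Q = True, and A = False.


S = True, Q = True, A = False
Step 1: Q ∧ A = True AND False = False
Step 2: S ∧ False = True AND False = False
AND is true only when ALL operands are true.

False


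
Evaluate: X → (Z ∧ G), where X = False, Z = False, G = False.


X = False, Z = False, G = False
Step 1: Z ∧ G = False AND False = False
Step 2: X → (False): false only when X=True and consequent=False.
Result: True

True


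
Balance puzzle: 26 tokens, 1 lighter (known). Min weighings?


Each weighing has 3 outcomes (left heavy / balance / right heavy), so k weighings distinguish at most 3^k cases; splitting into three near-equal groups achieves this.
Need 3^k ≥ 26: 3^2 = 9 < 26 ≤ 3^3 = 27
k = ⌈log₃(26)⌉ = 3

3


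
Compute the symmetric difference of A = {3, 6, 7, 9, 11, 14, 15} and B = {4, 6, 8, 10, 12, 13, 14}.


A = {3, 6, 7, 9, 11, 14, 15}
B = {4, 6, 8, 10, 12, 13, 14}
Operation: symmetric difference
In A only: [3, 7, 9, 11, 15], in B only: [4, 8, 10, 12, 13]

{3, 4, 7, 8, 9, 10, 11, 12, 13, 15}


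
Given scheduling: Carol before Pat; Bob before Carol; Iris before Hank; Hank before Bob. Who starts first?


Constraints: Carol before Pat; Bob before Carol; Iris before Hank; Hank before Bob
The first task can have nothing scheduled before it, so it must never appear on the right of a 'before'.
Tasks appearing after some 'before': Pat, Carol, Hank, Bob.
The only task not in that list is Iris → it is first.

Iris


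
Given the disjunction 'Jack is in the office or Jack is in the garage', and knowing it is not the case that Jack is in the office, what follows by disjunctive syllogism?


Disjunctive syllogism: P ∨ Q, ¬P ⊢ Q
Disjunction: Jack is in the office ∨ Jack is in the garage
We know it is not the case that Jack is in the office.
By disjunctive syllogism, the other disjunct must be true.

Jack is in the garage


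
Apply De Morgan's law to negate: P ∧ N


De Morgan's law: ¬(P ∧ Q) ≡ ¬P ∨ ¬Q
¬(P ∧ N) = ¬P ∨ ¬N

¬P ∨ ¬N


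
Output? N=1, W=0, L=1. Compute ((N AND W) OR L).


N AND W = 1&0 = 0
0 OR 1 = 1

1


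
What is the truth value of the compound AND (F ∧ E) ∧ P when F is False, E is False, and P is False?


F = False, E = False, P = False
Step 1: F ∧ E = False AND False = False
Step 2: False ∧ P = False AND False = False
AND is true only when ALL operands are true.

False


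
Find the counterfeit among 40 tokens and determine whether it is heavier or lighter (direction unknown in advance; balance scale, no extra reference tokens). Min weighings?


Let n = 40. 80 possibilities (n tokens × lighter/heavier); each weighing has 3 outcomes.
Bound for k weighings: say the first weighing puts j tokens on each pan. If it tips, the 2j weighed tokens remain suspects (each with a known direction) and k-1 weighings give 3^(k-1) outcomes; 3^(k-1) is odd, so 2j ≤ 3^(k-1) - 1. If it balances, the n - 2j unweighed tokens remain with direction unknown: 2(n - 2j) ≤ 3^(k-1) - 1 by the same parity argument. Adding, n ≤ (3^(k-1) - 1) + (3^(k-1) - 1)/2 = (3^k - 3)/2, and the classical three-group strategy achieves this (3 tokens in 2 weighings, 12 in 3, 39 in 4, 120 in 5).
So we need the smallest k with (3^k - 3)/2 ≥ 40.
k = 4: (3^4 - 3)/2 = 39 < 40 ✗
k = 5: (3^5 - 3)/2 = 120 ≥ 40 ✓

5


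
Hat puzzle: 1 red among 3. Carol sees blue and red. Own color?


Total red = 1, seen red = 1
Own red = 1 - 1 = 0
Carol's hat is blue.

blue


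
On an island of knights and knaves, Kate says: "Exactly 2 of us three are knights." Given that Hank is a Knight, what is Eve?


Kate claims exactly 2 knights among Kate, Hank, Eve.
Given: Hank is a Knight.

Case 1: Kate is a Knight (tells truth)
  Then exactly 2 of the three are knights.
  Counting Kate, Hank: 2 knight(s) so far. Need 0 more → Eve = Knave.
Case 2: Kate is a Knave (lies)
  Then the count is NOT 2.
  If Eve = Knight, count = 2 = 2 → claim would be true, contradicts lie.
  If Eve = Knave, count = 1 ≠ 2 → lie confirmed ✓

Eve is a Knave.

Knave


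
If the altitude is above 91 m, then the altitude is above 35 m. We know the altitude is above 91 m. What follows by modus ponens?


Modus ponens: P → Q, P ⊢ Q
P: the altitude is above 91 m
Q: the altitude is above 35 m
We have P → Q and P is true.
By modus ponens, Q must be true.

The altitude is above 35 m


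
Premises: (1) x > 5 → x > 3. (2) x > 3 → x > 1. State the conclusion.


Hypothetical syllogism: P → Q, Q → R ⊢ P → R
Premise 1: x > 5 → x > 3
Premise 2: x > 3 → x > 1
Chain the implications: the middle term (x > 3) links the two.
Conclusion: If x > 5, then x > 1.

If x > 5, then x > 1.


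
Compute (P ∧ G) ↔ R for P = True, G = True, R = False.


P = True, G = True, R = False
Step 1: P ∧ G = True AND True = True
Step 2: (True) ↔ R: true when both sides have same truth value.
Result: True ↔ False = False

False


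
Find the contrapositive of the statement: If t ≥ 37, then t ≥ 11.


Original: If t ≥ 37, then t ≥ 11
Contrapositive: If ¬Q, then ¬P
Negate Q: not (t ≥ 11)
Negate P: not (t ≥ 37)

If not (t ≥ 11), then not (t ≥ 37).


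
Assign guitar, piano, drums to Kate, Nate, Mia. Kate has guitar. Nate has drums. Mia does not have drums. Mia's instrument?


From clues:
  Kate → guitar
  Nate → drums
By elimination, Mia gets the remaining.

piano


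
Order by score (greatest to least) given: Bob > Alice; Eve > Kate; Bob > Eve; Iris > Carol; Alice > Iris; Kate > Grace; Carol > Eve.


Constraints: Bob > Alice; Eve > Kate; Bob > Eve; Iris > Carol; Alice > Iris; Kate > Grace; Carol > Eve
Method: at each step, the next-highest is the one remaining person who never appears on the smaller side of a constraint between remaining people.
  Step 1: remaining {Iris, Bob, Alice, Carol, Grace, Eve, Kate}; on the smaller side: {Iris, Alice, Carol, Grace, Eve, Kate} → Bob is next (Bob > Alice; Bob > Eve).
  Step 2: remaining {Iris, Alice, Carol, Grace, Eve, Kate}; on the smaller side: {Iris, Carol, Grace, Eve, Kate} → Alice is next (Alice > Iris).
  Step 3: remaining {Iris, Carol, Grace, Eve, Kate}; on the smaller side: {Carol, Grace, Eve, Kate} → Iris is next (Iris > Carol).
  Step 4: remaining {Carol, Grace, Eve, Kate}; on the smaller side: {Grace, Eve, Kate} → Carol is next (Carol > Eve).
  Step 5: remaining {Grace, Eve, Kate}; on the smaller side: {Grace, Kate} → Eve is next (Eve > Kate).
  Step 6: remaining {Grace, Kate}; on the smaller side: {Grace} → Kate is next (Kate > Grace).
  Step 7: only Grace remains → lowest.
Final ranking (highest to lowest):

Bob > Alice > Iris > Carol > Eve > Kate > Grace


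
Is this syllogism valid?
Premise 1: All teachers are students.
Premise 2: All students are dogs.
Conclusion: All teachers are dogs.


Premise 1: All teachers are students.
Premise 2: All students are dogs.
Conclusion: All teachers are dogs.
Barbara syllogism (AAA-1): All A are B, All B are C → All A are C.
Middle term (students) distributed in premise 2.

Valid


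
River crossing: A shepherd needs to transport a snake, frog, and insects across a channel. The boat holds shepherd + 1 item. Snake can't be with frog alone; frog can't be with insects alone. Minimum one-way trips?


1. shepherd+frog → 2. shepherd ← 3. shepherd+snake → 4. shepherd+frog ← 5. shepherd+insects → 6. shepherd ← 7. shepherd+frog →
Minimum trips = 7

7


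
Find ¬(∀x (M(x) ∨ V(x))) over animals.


Original: ∀x (M(x) ∨ V(x))
Rule: ¬∀→∃, ¬∃→∀, negate predicate.
Negation: ∃x (¬M(x) ∧ ¬V(x))

∃x (¬M(x) ∧ ¬V(x))


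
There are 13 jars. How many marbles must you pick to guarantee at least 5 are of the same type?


Pigeonhole: to guarantee k in one of n categories, need (k-1)×n + 1.
k = 5, n = 13
Minimum = (5-1) × 13 + 1 = 4 × 13 + 1

53


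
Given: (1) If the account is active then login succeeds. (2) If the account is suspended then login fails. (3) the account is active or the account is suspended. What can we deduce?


Constructive dilemma: (P → Q) ∧ (R → S), P ∨ R ⊢ Q ∨ S
Premise 1: the account is active → login succeeds
Premise 2: the account is suspended → login fails
Premise 3: the account is active ∨ the account is suspended
Case 1: Assuming the account is active, then by Premise 1, login succeeds.
Case 2: Assuming the account is suspended, then by Premise 2, login fails.
Since one of the account is active or the account is suspended must hold, we get login succeeds or login fails.

Login succeeds or login fails.


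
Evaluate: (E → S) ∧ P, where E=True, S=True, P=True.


E = True, S = True, P = True
Expression: (E → S) ∧ P
Step 1: E → S = True → True (false only if E=True, S=False) = True
Step 2: (True) ∧ P = True AND True = True

True


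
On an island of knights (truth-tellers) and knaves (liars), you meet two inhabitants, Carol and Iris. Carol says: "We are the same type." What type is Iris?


Carol says: "We are the same type."
Case 1: Carol is a Knight (truth-teller)
  Statement is true → they ARE the same → Iris is also a Knight
Case 2: Carol is a Knave (liar)
  Statement is false → they are NOT the same → Iris is a Knight
In both cases, Iris is a Knight.

Knight


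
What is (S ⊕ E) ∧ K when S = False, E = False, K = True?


S = False, E = False, K = True
Step 1: S ⊕ E = False XOR False = False
Step 2: False ∧ K = False AND True = False
XOR true when exactly one of S,E is true; then AND with K.

False


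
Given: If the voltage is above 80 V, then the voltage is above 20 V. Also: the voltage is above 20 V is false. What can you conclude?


Modus tollens: P → Q, ¬Q ⊢ ¬P
P: the voltage is above 80 V
Q: the voltage is above 20 V
We have P → Q and Q is false.
By modus tollens, P must be false.

It is not the case that the voltage is above 80 V


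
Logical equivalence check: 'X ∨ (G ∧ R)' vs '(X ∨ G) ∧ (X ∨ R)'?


Expression 1: X ∨ (G ∧ R)
Expression 2: (X ∨ G) ∧ (X ∨ R)
Truth table (X G R | Expr1 Expr2):
  T T T |   T     T
  T T F |   T     T
  T F T |   T     T
  T F F |   T     T
  F T T |   T     T
  F T F |   F     F
  F F T |   F     F
  F F F |   F     F
All 8 rows agree, so the expressions are logically equivalent.

Yes


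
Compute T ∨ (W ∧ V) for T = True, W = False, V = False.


T = True, W = False, V = False
Step 1: W ∧ V = False AND False = False
Step 2: T ∨ False = True OR False = True
AND evaluated first (higher precedence); then OR applied.

True


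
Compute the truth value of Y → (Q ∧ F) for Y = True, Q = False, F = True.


Y = True, Q = False, F = True
Step 1: Q ∧ F = False AND True = False
Step 2: Y → (False): false only when Y=True and consequent=False.
Result: False

False


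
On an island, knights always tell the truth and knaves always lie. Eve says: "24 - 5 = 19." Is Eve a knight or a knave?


Statement: "24 - 5 = 19."
Actual: 24 - 5 = 19
Claimed: 19
Statement is TRUE → Eve tells the truth → Knight

Knight


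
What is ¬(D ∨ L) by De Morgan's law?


De Morgan's law: ¬(P ∨ Q) ≡ ¬P ∧ ¬Q
¬(D ∨ L) = ¬D ∧ ¬L

¬D ∧ ¬L


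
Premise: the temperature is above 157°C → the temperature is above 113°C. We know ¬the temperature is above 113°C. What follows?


Modus tollens: P → Q, ¬Q ⊢ ¬P
P: the temperature is above 157°C
Q: the temperature is above 113°C
We have P → Q and Q is false.
By modus tollens, P must be false.

It is not the case that the temperature is above 157°C


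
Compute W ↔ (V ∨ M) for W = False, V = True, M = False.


W = False, V = True, M = False
Step 1: V ∨ M = True OR False = True
Step 2: W ↔ (True): true when both sides have same truth value.
Result: False ↔ True = False

False


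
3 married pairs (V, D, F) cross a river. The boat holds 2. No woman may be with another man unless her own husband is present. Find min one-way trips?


Label couples V, D, F (H = husband, W = wife).
Counting alone: 6 people, the boat carries 2 and someone must bring it back, so each round trip nets at most +1 on the far side until the last crossing → at least 9 trips. The jealousy constraint makes 9 impossible; the shortest valid schedule has 11:
1. WV+WD →  (far: WV,WD; near: HV,HD,HF,WF)
2. WV ←       (far: WD; near: HV,HD,HF,WV,WF)
3. WV+WF →  (far: WV,WD,WF; near: HV,HD,HF)
4. WV ←       (far: WD,WF; near: HV,HD,HF,WV)
5. HD+HF →  (far: HD,WD,HF,WF; near: HV,WV)
6. HD+WD ←  (far: HF,WF; near: HV,WV,HD,WD)
7. HV+HD →  (far: HV,HD,HF,WF; near: WV,WD)
8. WF ←       (far: HV,HD,HF; near: WV,WD,WF)
9. WV+WD →  (far: HV,WV,HD,WD,HF; near: WF)
10. HF ←      (far: HV,WV,HD,WD; near: HF,WF)
11. HF+WF → (far: all six; near: empty)
In every state each wife is either with her husband or with no other man.
Minimum trips = 11

11


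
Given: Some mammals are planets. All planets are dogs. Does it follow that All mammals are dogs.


Premise 1: Some mammals are planets.
Premise 2: All planets are dogs.
Conclusion: All mammals are dogs.
Fallacy: illicit minor. The minor term (mammals) is distributed in the conclusion ('All mammals ...') but undistributed in its premise ('Some mammals are planets' doesn't cover all mammals).
Only 'Some mammals are dogs' follows, not 'All'.

Invalid


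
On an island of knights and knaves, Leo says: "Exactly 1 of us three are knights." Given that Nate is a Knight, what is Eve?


Leo claims exactly 1 knights among Leo, Nate, Eve.
Given: Nate is a Knight.

Case 1: Leo is a Knight (tells truth)
  Then exactly 1 of the three are knights.
  Counting Leo, Nate: 2 knight(s) so far. Need -1 more → impossible.
Case 2: Leo is a Knave (lies)
  Then the count is NOT 1.
  If Eve = Knave, count = 1 = 1 → claim would be true, contradicts lie.
  If Eve = Knight, count = 2 ≠ 1 → lie confirmed ✓

Eve is a Knight.

Knight


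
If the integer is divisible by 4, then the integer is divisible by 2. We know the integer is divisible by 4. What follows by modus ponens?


Modus ponens: P → Q, P ⊢ Q
P: the integer is divisible by 4
Q: the integer is divisible by 2
We have P → Q and P is true.
By modus ponens, Q must be true.

The integer is divisible by 2


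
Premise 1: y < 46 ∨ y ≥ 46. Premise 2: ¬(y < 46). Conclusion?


Disjunctive syllogism: P ∨ Q, ¬P ⊢ Q
Disjunction: y < 46 ∨ y ≥ 46
We know it is not the case that y < 46.
By disjunctive syllogism, the other disjunct must be true.

y ≥ 46


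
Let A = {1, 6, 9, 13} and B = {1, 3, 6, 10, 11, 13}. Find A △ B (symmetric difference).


A = {1, 6, 9, 13}
B = {1, 3, 6, 10, 11, 13}
Operation: symmetric difference
In A only: [9], in B only: [3, 10, 11]

{3, 9, 10, 11}


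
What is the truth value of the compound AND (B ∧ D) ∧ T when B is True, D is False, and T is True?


B = True, D = False, T = True
Step 1: B ∧ D = True AND False = False
Step 2: False ∧ T = False AND True = False
AND is true only when ALL operands are true.

False


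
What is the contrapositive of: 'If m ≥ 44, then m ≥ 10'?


Original: If m ≥ 44, then m ≥ 10
Contrapositive: If ¬Q, then ¬P
Negate Q: not (m ≥ 10)
Negate P: not (m ≥ 44)

If not (m ≥ 10), then not (m ≥ 44).


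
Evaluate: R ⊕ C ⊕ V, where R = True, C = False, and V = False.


R = True, C = False, V = False
Step 1: R ⊕ C = True XOR False = True
Step 2: True ⊕ V = True XOR False = True
XOR is true when an odd number of operands are true.

True


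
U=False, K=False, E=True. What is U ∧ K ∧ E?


U = False, K = False, E = True
Expression: U ∧ K ∧ E
Step 1: U ∧ K = False AND False = False
Step 2: (False) ∧ E = False AND True = False

False


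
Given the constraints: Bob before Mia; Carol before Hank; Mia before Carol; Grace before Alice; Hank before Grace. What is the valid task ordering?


Constraints: Bob before Mia; Carol before Hank; Mia before Carol; Grace before Alice; Hank before Grace
Method: repeatedly schedule the remaining task that has no remaining task required before it.
  Step 1: remaining {Carol, Mia, Hank, Alice, Bob, Grace}; every task except Bob still has a predecessor pending → schedule Bob.
  Step 2: remaining {Carol, Mia, Hank, Alice, Grace}; every task except Mia still has a predecessor pending → schedule Mia.
  Step 3: remaining {Carol, Hank, Alice, Grace}; every task except Carol still has a predecessor pending → schedule Carol.
  Step 4: remaining {Hank, Alice, Grace}; every task except Hank still has a predecessor pending → schedule Hank.
  Step 5: remaining {Alice, Grace}; every task except Grace still has a predecessor pending → schedule Grace.
  Step 6: only Alice remains → schedule Alice.
Resulting order:

Bob → Mia → Carol → Hank → Grace → Alice


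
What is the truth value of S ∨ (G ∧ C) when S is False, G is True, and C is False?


S = False, G = True, C = False
Step 1: G ∧ C = True AND False = False
Step 2: S ∨ False = False OR False = False
AND evaluated first (higher precedence); then OR applied.

False


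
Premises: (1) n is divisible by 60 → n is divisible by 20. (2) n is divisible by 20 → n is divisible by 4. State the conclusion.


Hypothetical syllogism: P → Q, Q → R ⊢ P → R
Premise 1: n is divisible by 60 → n is divisible by 20
Premise 2: n is divisible by 20 → n is divisible by 4
Chain the implications: the middle term (n is divisible by 20) links the two.
Conclusion: If n is divisible by 60, then n is divisible by 4.

If n is divisible by 60, then n is divisible by 4.


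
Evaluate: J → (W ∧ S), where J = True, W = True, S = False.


J = True, W = True, S = False
Step 1: W ∧ S = True AND False = False
Step 2: J → (False): false only when J=True and consequent=False.
Result: False

False


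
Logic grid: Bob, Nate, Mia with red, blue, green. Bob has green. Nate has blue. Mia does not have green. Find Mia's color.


From clues:
  Nate → blue
  Bob → green
By elimination, Mia gets the remaining.

red


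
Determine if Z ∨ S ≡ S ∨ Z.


Expression 1: Z ∨ S
Expression 2: S ∨ Z
Truth table (Z S | Expr1 Expr2):
  T T |   T     T
  T F |   T     T
  F T |   T     T
  F F |   F     F
All 4 rows agree, so the expressions are logically equivalent.

Yes


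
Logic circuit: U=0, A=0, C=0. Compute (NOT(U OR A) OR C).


U OR A = 0
NOT(0) = 1
1 OR 0 = 1

1


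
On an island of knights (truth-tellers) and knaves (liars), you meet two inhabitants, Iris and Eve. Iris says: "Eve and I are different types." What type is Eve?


Iris says: "Eve and I are different types."
Case 1: Iris is a Knight (truth-teller)
  Statement is true → they ARE different → Eve is a Knave
Case 2: Iris is a Knave (liar)
  Statement is false → they are NOT different → Eve is a Knave
In both cases, Eve is a Knave.

Knave


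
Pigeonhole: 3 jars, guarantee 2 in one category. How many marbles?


Pigeonhole: to guarantee k in one of n categories, need (k-1)×n + 1.
k = 2, n = 3
Minimum = (2-1) × 3 + 1 = 1 × 3 + 1

4


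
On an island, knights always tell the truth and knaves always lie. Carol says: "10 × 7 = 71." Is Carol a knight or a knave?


Statement: "10 × 7 = 71."
Actual: 10 × 7 = 70
Claimed: 71
Statement is FALSE → Carol lies → Knave

Knave


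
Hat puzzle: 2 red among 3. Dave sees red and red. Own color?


Total red = 2, seen red = 2
Own red = 2 - 2 = 0
Dave's hat is blue.

blue


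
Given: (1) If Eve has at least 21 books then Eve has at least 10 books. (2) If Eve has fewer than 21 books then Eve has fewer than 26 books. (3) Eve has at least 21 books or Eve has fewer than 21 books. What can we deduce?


Constructive dilemma: (P → Q) ∧ (R → S), P ∨ R ⊢ Q ∨ S
Premise 1: Eve has at least 21 books → Eve has at least 10 books
Premise 2: Eve has fewer than 21 books → Eve has fewer than 26 books
Premise 3: Eve has at least 21 books ∨ Eve has fewer than 21 books
Case 1: Assuming Eve has at least 21 books, then by Premise 1, Eve has at least 10 books.
Case 2: Assuming Eve has fewer than 21 books, then by Premise 2, Eve has fewer than 26 books.
Since one of Eve has at least 21 books or Eve has fewer than 21 books must hold, we get Eve has at least 10 books or Eve has fewer than 26 books.

Eve has at least 10 books or Eve has fewer than 26 books.
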